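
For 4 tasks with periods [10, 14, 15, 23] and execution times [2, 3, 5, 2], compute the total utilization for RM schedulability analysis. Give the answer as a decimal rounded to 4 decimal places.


Compute individual utilizations (exact fractions):
  Task 1: C/T = 2/10 = 1/5 (approx. 0.2)
  Task 2: C/T = 3/14 (approx. 0.2143)
  Task 3: C/T = 5/15 = 1/3 (approx. 0.3333)
  Task 4: C/T = 2/23 (approx. 0.087)
Total utilization U = 1/5 + 3/14 + 1/3 + 2/23 = 4031/4830
Rounded to 4 decimal places: U = 0.8346
RM (Liu & Layland) bound for 4 tasks = 0.756828; compare with U = 4031/4830 (approx. 0.834576)
bound < U <= 1, so the RM sufficient condition is not met (inconclusive; an exact test such as response-time analysis is needed).

0.8346


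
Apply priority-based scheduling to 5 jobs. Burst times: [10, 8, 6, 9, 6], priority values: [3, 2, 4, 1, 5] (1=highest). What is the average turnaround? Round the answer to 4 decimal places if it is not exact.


Sort by priority (ascending = highest first):
Order: [(1, 9), (2, 8), (3, 10), (4, 6), (5, 6)]
Completion times:
  Priority 1, burst=9, C=9
  Priority 2, burst=8, C=17
  Priority 3, burst=10, C=27
  Priority 4, burst=6, C=33
  Priority 5, burst=6, C=39
Average turnaround = 125/5 = 25.0

25.0


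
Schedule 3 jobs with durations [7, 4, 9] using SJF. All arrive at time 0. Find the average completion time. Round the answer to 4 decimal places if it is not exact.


SJF order (ascending): [4, 7, 9]
Completion times:
  Job 1: burst=4, C=4
  Job 2: burst=7, C=11
  Job 3: burst=9, C=20
Average completion = 35/3 = 11.6667

11.6667


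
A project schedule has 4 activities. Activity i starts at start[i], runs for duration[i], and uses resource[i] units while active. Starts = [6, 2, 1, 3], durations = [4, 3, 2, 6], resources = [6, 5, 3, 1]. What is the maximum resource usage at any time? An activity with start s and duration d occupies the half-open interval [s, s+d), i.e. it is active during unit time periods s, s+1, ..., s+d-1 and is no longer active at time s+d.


Each activity i is active on [start_i, start_i + duration_i).
Compute total resource usage per time slot:
  t=0: active resources = [], total = 0
  t=1: active resources = [3], total = 3
  t=2: active resources = [5, 3], total = 8
  t=3: active resources = [5, 1], total = 6
  t=4: active resources = [5, 1], total = 6
  t=5: active resources = [1], total = 1
  t=6: active resources = [6, 1], total = 7
  t=7: active resources = [6, 1], total = 7
  t=8: active resources = [6, 1], total = 7
  t=9: active resources = [6], total = 6
Peak resource demand = 8

8


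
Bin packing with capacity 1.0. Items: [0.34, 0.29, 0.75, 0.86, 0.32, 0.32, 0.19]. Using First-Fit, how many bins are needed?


Place items sequentially using First-Fit:
  Item 0.34 -> new Bin 1
  Item 0.29 -> Bin 1 (now 0.63)
  Item 0.75 -> new Bin 2
  Item 0.86 -> new Bin 3
  Item 0.32 -> Bin 1 (now 0.95)
  Item 0.32 -> new Bin 4
  Item 0.19 -> Bin 2 (now 0.94)
Total bins used = 4

4


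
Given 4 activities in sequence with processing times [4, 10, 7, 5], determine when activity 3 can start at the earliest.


Activity 3 starts after activities 1 through 2 complete.
Predecessor durations: [4, 10]
ES = 4 + 10 = 14

14


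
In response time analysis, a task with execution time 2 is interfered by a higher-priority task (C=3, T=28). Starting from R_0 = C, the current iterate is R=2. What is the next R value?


R_next = C + ceil(R_prev / T_hp) * C_hp
ceil(2 / 28) = ceil(0.0714) = 1
Interference = 1 * 3 = 3
R_next = 2 + 3 = 5

5


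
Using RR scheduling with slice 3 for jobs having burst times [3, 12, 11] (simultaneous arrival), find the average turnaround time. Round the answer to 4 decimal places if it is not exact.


Time quantum = 3
Execution trace:
  J1 runs 3 units, time = 3
  J2 runs 3 units, time = 6
  J3 runs 3 units, time = 9
  J2 runs 3 units, time = 12
  J3 runs 3 units, time = 15
  J2 runs 3 units, time = 18
  J3 runs 3 units, time = 21
  J2 runs 3 units, time = 24
  J3 runs 2 units, time = 26
Finish times: [3, 24, 26]
Average turnaround = 53/3 = 17.6667

17.6667


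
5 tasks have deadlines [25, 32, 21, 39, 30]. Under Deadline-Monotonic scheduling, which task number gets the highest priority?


Sort tasks by relative deadline (ascending):
  Task 3: deadline = 21
  Task 1: deadline = 25
  Task 5: deadline = 30
  Task 2: deadline = 32
  Task 4: deadline = 39
Priority order (highest first): [3, 1, 5, 2, 4]
Highest priority task = 3

3


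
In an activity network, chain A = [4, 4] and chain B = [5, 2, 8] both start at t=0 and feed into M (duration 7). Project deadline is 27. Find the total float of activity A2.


Forward pass: ES(A2) = sum of predecessors on chain A = 4
EF = ES + duration = 4 + 4 = 8
Backward pass: LF(M) = deadline = 27; LS(M) = 27 - 7 = 20
LF(A2) = LS(M) - sum(successors on chain A) = 20 - 0 = 20
LS = LF - duration = 20 - 4 = 16
Total float = LS - ES = 16 - 4 = 12

12


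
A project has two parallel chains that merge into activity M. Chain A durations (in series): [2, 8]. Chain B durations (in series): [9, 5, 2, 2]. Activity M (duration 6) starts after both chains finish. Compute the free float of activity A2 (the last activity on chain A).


ES(A2) = sum of predecessors on chain A = 2
EF(A2) = ES + duration = 2 + 8 = 10
Successor of A2 is M. ES(M) = max(sum(A), sum(B)) = max(10, 18) = 18
Free float = ES(successor) - EF(current) = 18 - 10 = 8

8


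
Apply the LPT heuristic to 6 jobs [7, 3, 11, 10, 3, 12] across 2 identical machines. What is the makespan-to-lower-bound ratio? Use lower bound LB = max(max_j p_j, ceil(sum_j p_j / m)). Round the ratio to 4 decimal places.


LPT order: [12, 11, 10, 7, 3, 3]
Machine loads after assignment: [22, 24]
LPT makespan = 24
Lower bound = max(max_job, ceil(total/2)) = max(12, 23) = 23
Ratio = 24 / 23 = 1.0435

1.0435


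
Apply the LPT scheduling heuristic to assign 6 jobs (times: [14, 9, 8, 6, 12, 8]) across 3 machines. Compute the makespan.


Sort jobs in decreasing order (LPT): [14, 12, 9, 8, 8, 6]
Assign each job to the least loaded machine:
  Machine 1: jobs [14, 6], load = 20
  Machine 2: jobs [12, 8], load = 20
  Machine 3: jobs [9, 8], load = 17
Makespan = max load = 20

20


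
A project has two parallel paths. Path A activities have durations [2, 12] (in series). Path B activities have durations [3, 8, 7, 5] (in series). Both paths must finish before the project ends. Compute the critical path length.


Path A total = 2 + 12 = 14
Path B total = 3 + 8 + 7 + 5 = 23
Critical path = longest path = max(14, 23) = 23

23


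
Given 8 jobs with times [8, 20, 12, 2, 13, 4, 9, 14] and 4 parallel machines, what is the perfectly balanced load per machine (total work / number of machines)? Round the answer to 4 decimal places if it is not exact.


Total processing time = 8 + 20 + 12 + 2 + 13 + 4 + 9 + 14 = 82
Number of machines = 4
Ideal balanced load = 82 / 4 = 20.5

20.5


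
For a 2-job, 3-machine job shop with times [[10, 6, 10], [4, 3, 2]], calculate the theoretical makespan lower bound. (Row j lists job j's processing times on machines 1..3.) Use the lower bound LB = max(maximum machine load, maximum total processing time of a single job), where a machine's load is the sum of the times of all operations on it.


Machine loads:
  Machine 1: 10 + 4 = 14
  Machine 2: 6 + 3 = 9
  Machine 3: 10 + 2 = 12
Max machine load = 14
Job totals:
  Job 1: 26
  Job 2: 9
Max job total = 26
Lower bound = max(14, 26) = 26

26


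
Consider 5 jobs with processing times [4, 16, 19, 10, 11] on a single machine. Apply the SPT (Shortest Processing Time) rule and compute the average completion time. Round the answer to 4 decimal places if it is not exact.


Sort jobs by processing time (SPT order): [4, 10, 11, 16, 19]
Compute completion times sequentially:
  Job 1: processing = 4, completes at 4
  Job 2: processing = 10, completes at 14
  Job 3: processing = 11, completes at 25
  Job 4: processing = 16, completes at 41
  Job 5: processing = 19, completes at 60
Sum of completion times = 144
Average completion time = 144/5 = 28.8

28.8


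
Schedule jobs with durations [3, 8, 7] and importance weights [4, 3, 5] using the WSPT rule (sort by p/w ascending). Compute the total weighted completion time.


Compute p/w ratios and sort ascending (WSPT): [(3, 4), (7, 5), (8, 3)]
Compute weighted completion times:
  Job (p=3,w=4): C=3, w*C=4*3=12
  Job (p=7,w=5): C=10, w*C=5*10=50
  Job (p=8,w=3): C=18, w*C=3*18=54
Total weighted completion time = 116

116


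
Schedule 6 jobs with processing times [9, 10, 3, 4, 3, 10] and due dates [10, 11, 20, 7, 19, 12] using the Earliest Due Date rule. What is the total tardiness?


Sort by due date (EDD order): [(4, 7), (9, 10), (10, 11), (10, 12), (3, 19), (3, 20)]
Compute completion times and tardiness:
  Job 1: p=4, d=7, C=4, tardiness=max(0,4-7)=0
  Job 2: p=9, d=10, C=13, tardiness=max(0,13-10)=3
  Job 3: p=10, d=11, C=23, tardiness=max(0,23-11)=12
  Job 4: p=10, d=12, C=33, tardiness=max(0,33-12)=21
  Job 5: p=3, d=19, C=36, tardiness=max(0,36-19)=17
  Job 6: p=3, d=20, C=39, tardiness=max(0,39-20)=19
Total tardiness = 72

72


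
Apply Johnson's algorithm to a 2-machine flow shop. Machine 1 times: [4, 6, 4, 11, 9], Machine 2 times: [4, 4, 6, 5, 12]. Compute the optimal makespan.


Apply Johnson's rule:
  Group 1 (a <= b): [(1, 4, 4), (3, 4, 6), (5, 9, 12)]
  Group 2 (a > b): [(4, 11, 5), (2, 6, 4)]
Optimal job order: [1, 3, 5, 4, 2]
Schedule:
  Job 1: M1 done at 4, M2 done at 8
  Job 3: M1 done at 8, M2 done at 14
  Job 5: M1 done at 17, M2 done at 29
  Job 4: M1 done at 28, M2 done at 34
  Job 2: M1 done at 34, M2 done at 38
Makespan = 38

38


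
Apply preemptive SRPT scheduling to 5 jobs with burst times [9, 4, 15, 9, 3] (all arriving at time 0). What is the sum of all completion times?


Since all jobs arrive at t=0, SRPT equals SPT ordering.
SPT order: [3, 4, 9, 9, 15]
Completion times:
  Job 1: p=3, C=3
  Job 2: p=4, C=7
  Job 3: p=9, C=16
  Job 4: p=9, C=25
  Job 5: p=15, C=40
Total completion time = 3 + 7 + 16 + 25 + 40 = 91

91


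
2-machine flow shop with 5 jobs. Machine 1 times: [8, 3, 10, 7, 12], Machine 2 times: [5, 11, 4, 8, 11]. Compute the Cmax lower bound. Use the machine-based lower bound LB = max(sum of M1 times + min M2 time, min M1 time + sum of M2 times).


LB1 = sum(M1 times) + min(M2 times) = 40 + 4 = 44
LB2 = min(M1 times) + sum(M2 times) = 3 + 39 = 42
Lower bound = max(LB1, LB2) = max(44, 42) = 44

44


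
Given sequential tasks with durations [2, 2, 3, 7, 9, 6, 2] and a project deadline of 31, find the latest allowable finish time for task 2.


LF(activity 2) = deadline - sum of successor durations
Successors: activities 3 through 7 with durations [3, 7, 9, 6, 2]
Sum of successor durations = 27
LF = 31 - 27 = 4

4


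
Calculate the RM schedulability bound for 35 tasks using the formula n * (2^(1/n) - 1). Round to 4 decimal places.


Compute 2^(1/35) = 1.0200016094
Subtract 1: 1.0200016094 - 1 = 0.0200016094
Multiply by n: 35 * 0.0200016094 = 0.7000563290
Round to 4 dp: 0.7001

0.7001


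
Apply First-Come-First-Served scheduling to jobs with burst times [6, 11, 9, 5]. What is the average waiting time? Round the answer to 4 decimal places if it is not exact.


FCFS order (as given): [6, 11, 9, 5]
Waiting times:
  Job 1: wait = 0
  Job 2: wait = 6
  Job 3: wait = 17
  Job 4: wait = 26
Sum of waiting times = 49
Average waiting time = 49/4 = 12.25

12.25


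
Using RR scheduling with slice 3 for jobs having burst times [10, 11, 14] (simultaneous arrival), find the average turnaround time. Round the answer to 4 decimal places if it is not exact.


Time quantum = 3
Execution trace:
  J1 runs 3 units, time = 3
  J2 runs 3 units, time = 6
  J3 runs 3 units, time = 9
  J1 runs 3 units, time = 12
  J2 runs 3 units, time = 15
  J3 runs 3 units, time = 18
  J1 runs 3 units, time = 21
  J2 runs 3 units, time = 24
  J3 runs 3 units, time = 27
  J1 runs 1 units, time = 28
  J2 runs 2 units, time = 30
  J3 runs 3 units, time = 33
  J3 runs 2 units, time = 35
Finish times: [28, 30, 35]
Average turnaround = 93/3 = 31.0

31.0


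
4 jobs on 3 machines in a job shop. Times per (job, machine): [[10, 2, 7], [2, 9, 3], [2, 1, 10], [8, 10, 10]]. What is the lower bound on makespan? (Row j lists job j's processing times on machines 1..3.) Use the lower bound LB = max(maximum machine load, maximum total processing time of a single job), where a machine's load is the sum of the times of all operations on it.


Machine loads:
  Machine 1: 10 + 2 + 2 + 8 = 22
  Machine 2: 2 + 9 + 1 + 10 = 22
  Machine 3: 7 + 3 + 10 + 10 = 30
Max machine load = 30
Job totals:
  Job 1: 19
  Job 2: 14
  Job 3: 13
  Job 4: 28
Max job total = 28
Lower bound = max(30, 28) = 30

30


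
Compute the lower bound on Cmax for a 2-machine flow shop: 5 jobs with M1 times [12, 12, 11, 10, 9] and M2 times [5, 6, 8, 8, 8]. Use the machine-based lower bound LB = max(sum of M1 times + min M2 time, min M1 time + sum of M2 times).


LB1 = sum(M1 times) + min(M2 times) = 54 + 5 = 59
LB2 = min(M1 times) + sum(M2 times) = 9 + 35 = 44
Lower bound = max(LB1, LB2) = max(59, 44) = 59

59


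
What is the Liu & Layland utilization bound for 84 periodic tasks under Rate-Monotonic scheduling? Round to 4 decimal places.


Compute 2^(1/84) = 1.0082858917
Subtract 1: 1.0082858917 - 1 = 0.0082858917
Multiply by n: 84 * 0.0082858917 = 0.6960149028
Round to 4 dp: 0.6960

0.6960


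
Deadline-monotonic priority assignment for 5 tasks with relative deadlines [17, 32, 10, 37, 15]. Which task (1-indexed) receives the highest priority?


Sort tasks by relative deadline (ascending):
  Task 3: deadline = 10
  Task 5: deadline = 15
  Task 1: deadline = 17
  Task 2: deadline = 32
  Task 4: deadline = 37
Priority order (highest first): [3, 5, 1, 2, 4]
Highest priority task = 3

3


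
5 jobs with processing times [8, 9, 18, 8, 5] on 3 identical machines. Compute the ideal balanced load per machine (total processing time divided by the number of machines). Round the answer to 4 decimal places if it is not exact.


Total processing time = 8 + 9 + 18 + 8 + 5 = 48
Number of machines = 3
Ideal balanced load = 48 / 3 = 16.0

16.0


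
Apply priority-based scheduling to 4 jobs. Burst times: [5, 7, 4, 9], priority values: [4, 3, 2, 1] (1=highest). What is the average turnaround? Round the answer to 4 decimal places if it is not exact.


Sort by priority (ascending = highest first):
Order: [(1, 9), (2, 4), (3, 7), (4, 5)]
Completion times:
  Priority 1, burst=9, C=9
  Priority 2, burst=4, C=13
  Priority 3, burst=7, C=20
  Priority 4, burst=5, C=25
Average turnaround = 67/4 = 16.75

16.75


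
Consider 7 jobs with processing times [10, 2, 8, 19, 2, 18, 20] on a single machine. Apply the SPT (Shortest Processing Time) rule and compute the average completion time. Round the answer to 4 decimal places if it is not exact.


Sort jobs by processing time (SPT order): [2, 2, 8, 10, 18, 19, 20]
Compute completion times sequentially:
  Job 1: processing = 2, completes at 2
  Job 2: processing = 2, completes at 4
  Job 3: processing = 8, completes at 12
  Job 4: processing = 10, completes at 22
  Job 5: processing = 18, completes at 40
  Job 6: processing = 19, completes at 59
  Job 7: processing = 20, completes at 79
Sum of completion times = 218
Average completion time = 218/7 = 31.1429

31.1429


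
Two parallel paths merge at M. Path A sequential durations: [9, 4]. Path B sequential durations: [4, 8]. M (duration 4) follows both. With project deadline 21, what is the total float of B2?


Forward pass: ES(B2) = sum of predecessors on chain B = 4
EF = ES + duration = 4 + 8 = 12
Backward pass: LF(M) = deadline = 21; LS(M) = 21 - 4 = 17
LF(B2) = LS(M) - sum(successors on chain B) = 17 - 0 = 17
LS = LF - duration = 17 - 8 = 9
Total float = LS - ES = 9 - 4 = 5

5


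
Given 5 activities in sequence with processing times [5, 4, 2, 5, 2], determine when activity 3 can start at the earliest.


Activity 3 starts after activities 1 through 2 complete.
Predecessor durations: [5, 4]
ES = 5 + 4 = 9

9


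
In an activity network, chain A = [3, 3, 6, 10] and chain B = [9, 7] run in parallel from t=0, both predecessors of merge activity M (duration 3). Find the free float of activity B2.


ES(B2) = sum of predecessors on chain B = 9
EF(B2) = ES + duration = 9 + 7 = 16
Successor of B2 is M. ES(M) = max(sum(A), sum(B)) = max(22, 16) = 22
Free float = ES(successor) - EF(current) = 22 - 16 = 6

6


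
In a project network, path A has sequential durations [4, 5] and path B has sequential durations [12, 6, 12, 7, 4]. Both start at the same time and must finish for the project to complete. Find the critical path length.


Path A total = 4 + 5 = 9
Path B total = 12 + 6 + 12 + 7 + 4 = 41
Critical path = longest path = max(9, 41) = 41

41


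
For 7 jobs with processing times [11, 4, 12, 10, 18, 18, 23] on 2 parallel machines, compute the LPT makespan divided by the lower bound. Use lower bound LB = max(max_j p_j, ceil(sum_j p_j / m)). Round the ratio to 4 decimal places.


LPT order: [23, 18, 18, 12, 11, 10, 4]
Machine loads after assignment: [50, 46]
LPT makespan = 50
Lower bound = max(max_job, ceil(total/2)) = max(23, 48) = 48
Ratio = 50 / 48 = 1.0417

1.0417


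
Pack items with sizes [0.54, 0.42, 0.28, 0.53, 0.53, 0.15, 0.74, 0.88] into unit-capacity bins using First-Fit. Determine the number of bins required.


Place items sequentially using First-Fit:
  Item 0.54 -> new Bin 1
  Item 0.42 -> Bin 1 (now 0.96)
  Item 0.28 -> new Bin 2
  Item 0.53 -> Bin 2 (now 0.81)
  Item 0.53 -> new Bin 3
  Item 0.15 -> Bin 2 (now 0.96)
  Item 0.74 -> new Bin 4
  Item 0.88 -> new Bin 5
Total bins used = 5

5


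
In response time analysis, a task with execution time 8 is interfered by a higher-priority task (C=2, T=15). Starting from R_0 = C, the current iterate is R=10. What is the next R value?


R_next = C + ceil(R_prev / T_hp) * C_hp
ceil(10 / 15) = ceil(0.6667) = 1
Interference = 1 * 2 = 2
R_next = 8 + 2 = 10
R_next = R_prev, so the iteration has converged (response time = 10).

10


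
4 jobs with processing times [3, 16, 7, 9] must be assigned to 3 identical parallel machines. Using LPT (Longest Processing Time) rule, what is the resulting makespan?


Sort jobs in decreasing order (LPT): [16, 9, 7, 3]
Assign each job to the least loaded machine:
  Machine 1: jobs [16], load = 16
  Machine 2: jobs [9], load = 9
  Machine 3: jobs [7, 3], load = 10
Makespan = max load = 16

16


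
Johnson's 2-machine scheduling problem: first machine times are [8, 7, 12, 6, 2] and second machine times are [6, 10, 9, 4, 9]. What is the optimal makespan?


Apply Johnson's rule:
  Group 1 (a <= b): [(5, 2, 9), (2, 7, 10)]
  Group 2 (a > b): [(3, 12, 9), (1, 8, 6), (4, 6, 4)]
Optimal job order: [5, 2, 3, 1, 4]
Schedule:
  Job 5: M1 done at 2, M2 done at 11
  Job 2: M1 done at 9, M2 done at 21
  Job 3: M1 done at 21, M2 done at 30
  Job 1: M1 done at 29, M2 done at 36
  Job 4: M1 done at 35, M2 done at 40
Makespan = 40

40


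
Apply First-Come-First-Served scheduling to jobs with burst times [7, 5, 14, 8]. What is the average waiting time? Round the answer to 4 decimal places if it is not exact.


FCFS order (as given): [7, 5, 14, 8]
Waiting times:
  Job 1: wait = 0
  Job 2: wait = 7
  Job 3: wait = 12
  Job 4: wait = 26
Sum of waiting times = 45
Average waiting time = 45/4 = 11.25

11.25


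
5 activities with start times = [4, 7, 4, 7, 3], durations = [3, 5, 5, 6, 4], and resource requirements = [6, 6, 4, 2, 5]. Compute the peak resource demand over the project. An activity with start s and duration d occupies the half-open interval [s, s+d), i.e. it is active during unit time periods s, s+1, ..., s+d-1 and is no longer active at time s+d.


Each activity i is active on [start_i, start_i + duration_i).
Compute total resource usage per time slot:
  t=0: active resources = [], total = 0
  t=1: active resources = [], total = 0
  t=2: active resources = [], total = 0
  t=3: active resources = [5], total = 5
  t=4: active resources = [6, 4, 5], total = 15
  t=5: active resources = [6, 4, 5], total = 15
  t=6: active resources = [6, 4, 5], total = 15
  t=7: active resources = [6, 4, 2], total = 12
  t=8: active resources = [6, 4, 2], total = 12
  t=9: active resources = [6, 2], total = 8
  t=10: active resources = [6, 2], total = 8
  t=11: active resources = [6, 2], total = 8
  t=12: active resources = [2], total = 2
Peak resource demand = 15

15


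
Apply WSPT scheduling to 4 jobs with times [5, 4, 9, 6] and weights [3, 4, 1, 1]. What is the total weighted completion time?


Compute p/w ratios and sort ascending (WSPT): [(4, 4), (5, 3), (6, 1), (9, 1)]
Compute weighted completion times:
  Job (p=4,w=4): C=4, w*C=4*4=16
  Job (p=5,w=3): C=9, w*C=3*9=27
  Job (p=6,w=1): C=15, w*C=1*15=15
  Job (p=9,w=1): C=24, w*C=1*24=24
Total weighted completion time = 82

82


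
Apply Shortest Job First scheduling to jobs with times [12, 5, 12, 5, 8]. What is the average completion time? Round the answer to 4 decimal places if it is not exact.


SJF order (ascending): [5, 5, 8, 12, 12]
Completion times:
  Job 1: burst=5, C=5
  Job 2: burst=5, C=10
  Job 3: burst=8, C=18
  Job 4: burst=12, C=30
  Job 5: burst=12, C=42
Average completion = 105/5 = 21.0

21.0


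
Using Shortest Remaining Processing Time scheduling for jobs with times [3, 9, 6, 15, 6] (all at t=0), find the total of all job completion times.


Since all jobs arrive at t=0, SRPT equals SPT ordering.
SPT order: [3, 6, 6, 9, 15]
Completion times:
  Job 1: p=3, C=3
  Job 2: p=6, C=9
  Job 3: p=6, C=15
  Job 4: p=9, C=24
  Job 5: p=15, C=39
Total completion time = 3 + 9 + 15 + 24 + 39 = 90

90


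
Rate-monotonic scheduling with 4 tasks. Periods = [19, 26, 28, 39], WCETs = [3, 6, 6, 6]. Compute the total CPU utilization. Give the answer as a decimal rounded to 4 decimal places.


Compute individual utilizations (exact fractions):
  Task 1: C/T = 3/19 (approx. 0.1579)
  Task 2: C/T = 6/26 = 3/13 (approx. 0.2308)
  Task 3: C/T = 6/28 = 3/14 (approx. 0.2143)
  Task 4: C/T = 6/39 = 2/13 (approx. 0.1538)
Total utilization U = 3/19 + 3/13 + 3/14 + 2/13 = 2617/3458
Rounded to 4 decimal places: U = 0.7568
RM (Liu & Layland) bound for 4 tasks = 0.756828; compare with U = 2617/3458 (approx. 0.756796)
U <= bound, so schedulable by RM sufficient condition.

0.7568


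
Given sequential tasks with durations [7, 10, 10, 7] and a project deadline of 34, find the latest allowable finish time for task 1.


LF(activity 1) = deadline - sum of successor durations
Successors: activities 2 through 4 with durations [10, 10, 7]
Sum of successor durations = 27
LF = 34 - 27 = 7

7


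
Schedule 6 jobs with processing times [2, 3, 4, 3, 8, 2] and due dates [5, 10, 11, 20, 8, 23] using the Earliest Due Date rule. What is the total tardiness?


Sort by due date (EDD order): [(2, 5), (8, 8), (3, 10), (4, 11), (3, 20), (2, 23)]
Compute completion times and tardiness:
  Job 1: p=2, d=5, C=2, tardiness=max(0,2-5)=0
  Job 2: p=8, d=8, C=10, tardiness=max(0,10-8)=2
  Job 3: p=3, d=10, C=13, tardiness=max(0,13-10)=3
  Job 4: p=4, d=11, C=17, tardiness=max(0,17-11)=6
  Job 5: p=3, d=20, C=20, tardiness=max(0,20-20)=0
  Job 6: p=2, d=23, C=22, tardiness=max(0,22-23)=0
Total tardiness = 11

11


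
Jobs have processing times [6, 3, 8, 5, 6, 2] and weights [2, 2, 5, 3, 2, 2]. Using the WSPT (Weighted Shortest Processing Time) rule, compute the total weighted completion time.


Compute p/w ratios and sort ascending (WSPT): [(2, 2), (3, 2), (8, 5), (5, 3), (6, 2), (6, 2)]
Compute weighted completion times:
  Job (p=2,w=2): C=2, w*C=2*2=4
  Job (p=3,w=2): C=5, w*C=2*5=10
  Job (p=8,w=5): C=13, w*C=5*13=65
  Job (p=5,w=3): C=18, w*C=3*18=54
  Job (p=6,w=2): C=24, w*C=2*24=48
  Job (p=6,w=2): C=30, w*C=2*30=60
Total weighted completion time = 241

241


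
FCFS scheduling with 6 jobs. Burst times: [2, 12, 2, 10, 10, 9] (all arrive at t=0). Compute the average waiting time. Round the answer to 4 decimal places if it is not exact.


FCFS order (as given): [2, 12, 2, 10, 10, 9]
Waiting times:
  Job 1: wait = 0
  Job 2: wait = 2
  Job 3: wait = 14
  Job 4: wait = 16
  Job 5: wait = 26
  Job 6: wait = 36
Sum of waiting times = 94
Average waiting time = 94/6 = 15.6667

15.6667


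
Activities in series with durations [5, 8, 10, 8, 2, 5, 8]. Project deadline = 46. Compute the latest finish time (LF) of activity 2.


LF(activity 2) = deadline - sum of successor durations
Successors: activities 3 through 7 with durations [10, 8, 2, 5, 8]
Sum of successor durations = 33
LF = 46 - 33 = 13

13


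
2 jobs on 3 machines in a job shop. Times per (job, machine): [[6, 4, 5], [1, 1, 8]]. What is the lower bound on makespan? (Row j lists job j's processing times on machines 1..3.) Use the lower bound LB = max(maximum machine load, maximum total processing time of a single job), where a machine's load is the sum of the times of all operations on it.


Machine loads:
  Machine 1: 6 + 1 = 7
  Machine 2: 4 + 1 = 5
  Machine 3: 5 + 8 = 13
Max machine load = 13
Job totals:
  Job 1: 15
  Job 2: 10
Max job total = 15
Lower bound = max(13, 15) = 15

15


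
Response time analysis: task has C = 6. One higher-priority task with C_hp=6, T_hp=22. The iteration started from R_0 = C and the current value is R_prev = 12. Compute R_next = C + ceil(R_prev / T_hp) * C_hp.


R_next = C + ceil(R_prev / T_hp) * C_hp
ceil(12 / 22) = ceil(0.5455) = 1
Interference = 1 * 6 = 6
R_next = 6 + 6 = 12
R_next = R_prev, so the iteration has converged (response time = 12).

12


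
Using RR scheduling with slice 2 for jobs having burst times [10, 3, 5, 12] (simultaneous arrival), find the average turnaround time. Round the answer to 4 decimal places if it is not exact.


Time quantum = 2
Execution trace:
  J1 runs 2 units, time = 2
  J2 runs 2 units, time = 4
  J3 runs 2 units, time = 6
  J4 runs 2 units, time = 8
  J1 runs 2 units, time = 10
  J2 runs 1 units, time = 11
  J3 runs 2 units, time = 13
  J4 runs 2 units, time = 15
  J1 runs 2 units, time = 17
  J3 runs 1 units, time = 18
  J4 runs 2 units, time = 20
  J1 runs 2 units, time = 22
  J4 runs 2 units, time = 24
  J1 runs 2 units, time = 26
  J4 runs 2 units, time = 28
  J4 runs 2 units, time = 30
Finish times: [26, 11, 18, 30]
Average turnaround = 85/4 = 21.25

21.25


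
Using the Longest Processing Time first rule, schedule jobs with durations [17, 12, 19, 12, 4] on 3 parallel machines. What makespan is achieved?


Sort jobs in decreasing order (LPT): [19, 17, 12, 12, 4]
Assign each job to the least loaded machine:
  Machine 1: jobs [19], load = 19
  Machine 2: jobs [17, 4], load = 21
  Machine 3: jobs [12, 12], load = 24
Makespan = max load = 24

24


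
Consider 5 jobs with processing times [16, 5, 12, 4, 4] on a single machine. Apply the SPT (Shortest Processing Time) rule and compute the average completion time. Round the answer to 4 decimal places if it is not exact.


Sort jobs by processing time (SPT order): [4, 4, 5, 12, 16]
Compute completion times sequentially:
  Job 1: processing = 4, completes at 4
  Job 2: processing = 4, completes at 8
  Job 3: processing = 5, completes at 13
  Job 4: processing = 12, completes at 25
  Job 5: processing = 16, completes at 41
Sum of completion times = 91
Average completion time = 91/5 = 18.2

18.2


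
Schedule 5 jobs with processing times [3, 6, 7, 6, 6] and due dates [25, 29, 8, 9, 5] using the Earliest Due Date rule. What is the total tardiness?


Sort by due date (EDD order): [(6, 5), (7, 8), (6, 9), (3, 25), (6, 29)]
Compute completion times and tardiness:
  Job 1: p=6, d=5, C=6, tardiness=max(0,6-5)=1
  Job 2: p=7, d=8, C=13, tardiness=max(0,13-8)=5
  Job 3: p=6, d=9, C=19, tardiness=max(0,19-9)=10
  Job 4: p=3, d=25, C=22, tardiness=max(0,22-25)=0
  Job 5: p=6, d=29, C=28, tardiness=max(0,28-29)=0
Total tardiness = 16

16


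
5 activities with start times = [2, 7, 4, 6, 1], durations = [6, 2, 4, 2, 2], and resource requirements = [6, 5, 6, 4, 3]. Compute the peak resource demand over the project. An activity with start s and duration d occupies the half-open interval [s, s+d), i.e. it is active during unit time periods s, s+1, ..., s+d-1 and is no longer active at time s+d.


Each activity i is active on [start_i, start_i + duration_i).
Compute total resource usage per time slot:
  t=0: active resources = [], total = 0
  t=1: active resources = [3], total = 3
  t=2: active resources = [6, 3], total = 9
  t=3: active resources = [6], total = 6
  t=4: active resources = [6, 6], total = 12
  t=5: active resources = [6, 6], total = 12
  t=6: active resources = [6, 6, 4], total = 16
  t=7: active resources = [6, 5, 6, 4], total = 21
  t=8: active resources = [5], total = 5
Peak resource demand = 21

21


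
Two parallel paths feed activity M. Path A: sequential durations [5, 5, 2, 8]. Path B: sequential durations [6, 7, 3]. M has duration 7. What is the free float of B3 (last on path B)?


ES(B3) = sum of predecessors on chain B = 13
EF(B3) = ES + duration = 13 + 3 = 16
Successor of B3 is M. ES(M) = max(sum(A), sum(B)) = max(20, 16) = 20
Free float = ES(successor) - EF(current) = 20 - 16 = 4

4


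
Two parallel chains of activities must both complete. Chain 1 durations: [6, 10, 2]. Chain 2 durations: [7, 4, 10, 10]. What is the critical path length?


Path A total = 6 + 10 + 2 = 18
Path B total = 7 + 4 + 10 + 10 = 31
Critical path = longest path = max(18, 31) = 31

31


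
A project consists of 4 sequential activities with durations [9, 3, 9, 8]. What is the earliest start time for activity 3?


Activity 3 starts after activities 1 through 2 complete.
Predecessor durations: [9, 3]
ES = 9 + 3 = 12

12


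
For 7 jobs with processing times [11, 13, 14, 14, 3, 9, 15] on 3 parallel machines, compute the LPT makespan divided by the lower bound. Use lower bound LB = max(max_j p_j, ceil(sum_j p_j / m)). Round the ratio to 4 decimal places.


LPT order: [15, 14, 14, 13, 11, 9, 3]
Machine loads after assignment: [27, 27, 25]
LPT makespan = 27
Lower bound = max(max_job, ceil(total/3)) = max(15, 27) = 27
Ratio = 27 / 27 = 1.0

1.0


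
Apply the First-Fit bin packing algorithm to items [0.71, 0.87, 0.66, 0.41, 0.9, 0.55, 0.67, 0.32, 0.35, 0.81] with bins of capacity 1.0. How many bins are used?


Place items sequentially using First-Fit:
  Item 0.71 -> new Bin 1
  Item 0.87 -> new Bin 2
  Item 0.66 -> new Bin 3
  Item 0.41 -> new Bin 4
  Item 0.9 -> new Bin 5
  Item 0.55 -> Bin 4 (now 0.96)
  Item 0.67 -> new Bin 6
  Item 0.32 -> Bin 3 (now 0.98)
  Item 0.35 -> new Bin 7
  Item 0.81 -> new Bin 8
Total bins used = 8

8


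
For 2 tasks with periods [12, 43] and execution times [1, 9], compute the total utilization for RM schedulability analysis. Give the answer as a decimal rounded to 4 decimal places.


Compute individual utilizations (exact fractions):
  Task 1: C/T = 1/12 (approx. 0.0833)
  Task 2: C/T = 9/43 (approx. 0.2093)
Total utilization U = 1/12 + 9/43 = 151/516
Rounded to 4 decimal places: U = 0.2926
RM (Liu & Layland) bound for 2 tasks = 0.828427; compare with U = 151/516 (approx. 0.292636)
U <= bound, so schedulable by RM sufficient condition.

0.2926


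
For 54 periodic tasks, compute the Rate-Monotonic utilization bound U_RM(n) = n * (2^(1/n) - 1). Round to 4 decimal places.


Compute 2^(1/54) = 1.0129187947
Subtract 1: 1.0129187947 - 1 = 0.0129187947
Multiply by n: 54 * 0.0129187947 = 0.6976149138
Round to 4 dp: 0.6976

0.6976


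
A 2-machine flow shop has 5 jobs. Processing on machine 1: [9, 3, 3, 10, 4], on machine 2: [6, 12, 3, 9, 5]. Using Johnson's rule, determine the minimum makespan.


Apply Johnson's rule:
  Group 1 (a <= b): [(2, 3, 12), (3, 3, 3), (5, 4, 5)]
  Group 2 (a > b): [(4, 10, 9), (1, 9, 6)]
Optimal job order: [2, 3, 5, 4, 1]
Schedule:
  Job 2: M1 done at 3, M2 done at 15
  Job 3: M1 done at 6, M2 done at 18
  Job 5: M1 done at 10, M2 done at 23
  Job 4: M1 done at 20, M2 done at 32
  Job 1: M1 done at 29, M2 done at 38
Makespan = 38

38


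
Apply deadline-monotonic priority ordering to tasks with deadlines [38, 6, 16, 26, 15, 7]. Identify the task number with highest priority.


Sort tasks by relative deadline (ascending):
  Task 2: deadline = 6
  Task 6: deadline = 7
  Task 5: deadline = 15
  Task 3: deadline = 16
  Task 4: deadline = 26
  Task 1: deadline = 38
Priority order (highest first): [2, 6, 5, 3, 4, 1]
Highest priority task = 2

2


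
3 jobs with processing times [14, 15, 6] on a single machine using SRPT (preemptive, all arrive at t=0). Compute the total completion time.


Since all jobs arrive at t=0, SRPT equals SPT ordering.
SPT order: [6, 14, 15]
Completion times:
  Job 1: p=6, C=6
  Job 2: p=14, C=20
  Job 3: p=15, C=35
Total completion time = 6 + 20 + 35 = 61

61


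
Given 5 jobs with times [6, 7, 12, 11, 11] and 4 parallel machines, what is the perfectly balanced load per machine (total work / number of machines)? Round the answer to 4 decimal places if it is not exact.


Total processing time = 6 + 7 + 12 + 11 + 11 = 47
Number of machines = 4
Ideal balanced load = 47 / 4 = 11.75

11.75


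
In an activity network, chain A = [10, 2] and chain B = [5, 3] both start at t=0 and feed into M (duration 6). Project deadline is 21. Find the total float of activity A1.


Forward pass: ES(A1) = sum of predecessors on chain A = 0
EF = ES + duration = 0 + 10 = 10
Backward pass: LF(M) = deadline = 21; LS(M) = 21 - 6 = 15
LF(A1) = LS(M) - sum(successors on chain A) = 15 - 2 = 13
LS = LF - duration = 13 - 10 = 3
Total float = LS - ES = 3 - 0 = 3

3


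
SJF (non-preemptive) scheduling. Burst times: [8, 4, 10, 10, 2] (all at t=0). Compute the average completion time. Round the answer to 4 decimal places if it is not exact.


SJF order (ascending): [2, 4, 8, 10, 10]
Completion times:
  Job 1: burst=2, C=2
  Job 2: burst=4, C=6
  Job 3: burst=8, C=14
  Job 4: burst=10, C=24
  Job 5: burst=10, C=34
Average completion = 80/5 = 16.0

16.0


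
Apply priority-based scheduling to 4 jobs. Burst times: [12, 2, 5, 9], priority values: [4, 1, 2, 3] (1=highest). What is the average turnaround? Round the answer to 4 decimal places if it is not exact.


Sort by priority (ascending = highest first):
Order: [(1, 2), (2, 5), (3, 9), (4, 12)]
Completion times:
  Priority 1, burst=2, C=2
  Priority 2, burst=5, C=7
  Priority 3, burst=9, C=16
  Priority 4, burst=12, C=28
Average turnaround = 53/4 = 13.25

13.25


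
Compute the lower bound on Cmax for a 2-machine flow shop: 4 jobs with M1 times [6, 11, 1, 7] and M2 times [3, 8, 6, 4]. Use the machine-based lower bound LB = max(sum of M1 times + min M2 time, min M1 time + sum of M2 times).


LB1 = sum(M1 times) + min(M2 times) = 25 + 3 = 28
LB2 = min(M1 times) + sum(M2 times) = 1 + 21 = 22
Lower bound = max(LB1, LB2) = max(28, 22) = 28

28


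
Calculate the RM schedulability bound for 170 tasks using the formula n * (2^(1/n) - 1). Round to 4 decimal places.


Compute 2^(1/170) = 1.0040856600
Subtract 1: 1.0040856600 - 1 = 0.0040856600
Multiply by n: 170 * 0.0040856600 = 0.6945622000
Round to 4 dp: 0.6946

0.6946


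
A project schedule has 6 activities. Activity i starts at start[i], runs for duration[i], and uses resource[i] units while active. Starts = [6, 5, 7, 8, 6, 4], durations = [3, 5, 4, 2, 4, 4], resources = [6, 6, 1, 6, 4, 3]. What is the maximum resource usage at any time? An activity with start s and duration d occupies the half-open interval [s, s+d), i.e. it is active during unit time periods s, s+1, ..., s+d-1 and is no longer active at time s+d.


Each activity i is active on [start_i, start_i + duration_i).
Compute total resource usage per time slot:
  t=0: active resources = [], total = 0
  t=1: active resources = [], total = 0
  t=2: active resources = [], total = 0
  t=3: active resources = [], total = 0
  t=4: active resources = [3], total = 3
  t=5: active resources = [6, 3], total = 9
  t=6: active resources = [6, 6, 4, 3], total = 19
  t=7: active resources = [6, 6, 1, 4, 3], total = 20
  t=8: active resources = [6, 6, 1, 6, 4], total = 23
  t=9: active resources = [6, 1, 6, 4], total = 17
  t=10: active resources = [1], total = 1
Peak resource demand = 23

23


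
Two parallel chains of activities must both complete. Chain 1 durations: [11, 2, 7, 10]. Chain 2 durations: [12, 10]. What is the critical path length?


Path A total = 11 + 2 + 7 + 10 = 30
Path B total = 12 + 10 = 22
Critical path = longest path = max(30, 22) = 30

30


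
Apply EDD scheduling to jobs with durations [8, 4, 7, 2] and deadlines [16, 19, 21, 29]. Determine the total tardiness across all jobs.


Sort by due date (EDD order): [(8, 16), (4, 19), (7, 21), (2, 29)]
Compute completion times and tardiness:
  Job 1: p=8, d=16, C=8, tardiness=max(0,8-16)=0
  Job 2: p=4, d=19, C=12, tardiness=max(0,12-19)=0
  Job 3: p=7, d=21, C=19, tardiness=max(0,19-21)=0
  Job 4: p=2, d=29, C=21, tardiness=max(0,21-29)=0
Total tardiness = 0

0


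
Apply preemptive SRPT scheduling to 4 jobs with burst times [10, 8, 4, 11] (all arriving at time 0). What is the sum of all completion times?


Since all jobs arrive at t=0, SRPT equals SPT ordering.
SPT order: [4, 8, 10, 11]
Completion times:
  Job 1: p=4, C=4
  Job 2: p=8, C=12
  Job 3: p=10, C=22
  Job 4: p=11, C=33
Total completion time = 4 + 12 + 22 + 33 = 71

71


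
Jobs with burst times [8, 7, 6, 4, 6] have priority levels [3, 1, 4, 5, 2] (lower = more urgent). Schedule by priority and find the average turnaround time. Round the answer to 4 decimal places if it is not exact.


Sort by priority (ascending = highest first):
Order: [(1, 7), (2, 6), (3, 8), (4, 6), (5, 4)]
Completion times:
  Priority 1, burst=7, C=7
  Priority 2, burst=6, C=13
  Priority 3, burst=8, C=21
  Priority 4, burst=6, C=27
  Priority 5, burst=4, C=31
Average turnaround = 99/5 = 19.8

19.8


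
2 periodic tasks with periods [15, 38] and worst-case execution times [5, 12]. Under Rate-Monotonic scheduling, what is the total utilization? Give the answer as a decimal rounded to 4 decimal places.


Compute individual utilizations (exact fractions):
  Task 1: C/T = 5/15 = 1/3 (approx. 0.3333)
  Task 2: C/T = 12/38 = 6/19 (approx. 0.3158)
Total utilization U = 1/3 + 6/19 = 37/57
Rounded to 4 decimal places: U = 0.6491
RM (Liu & Layland) bound for 2 tasks = 0.828427; compare with U = 37/57 (approx. 0.649123)
U <= bound, so schedulable by RM sufficient condition.

0.6491


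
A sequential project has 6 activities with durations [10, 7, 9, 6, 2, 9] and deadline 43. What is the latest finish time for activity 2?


LF(activity 2) = deadline - sum of successor durations
Successors: activities 3 through 6 with durations [9, 6, 2, 9]
Sum of successor durations = 26
LF = 43 - 26 = 17

17


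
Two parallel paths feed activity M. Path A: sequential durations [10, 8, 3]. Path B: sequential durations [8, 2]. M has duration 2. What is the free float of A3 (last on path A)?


ES(A3) = sum of predecessors on chain A = 18
EF(A3) = ES + duration = 18 + 3 = 21
Successor of A3 is M. ES(M) = max(sum(A), sum(B)) = max(21, 10) = 21
Free float = ES(successor) - EF(current) = 21 - 21 = 0

0


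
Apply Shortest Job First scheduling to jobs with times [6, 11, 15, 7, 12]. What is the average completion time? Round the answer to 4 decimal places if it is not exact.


SJF order (ascending): [6, 7, 11, 12, 15]
Completion times:
  Job 1: burst=6, C=6
  Job 2: burst=7, C=13
  Job 3: burst=11, C=24
  Job 4: burst=12, C=36
  Job 5: burst=15, C=51
Average completion = 130/5 = 26.0

26.0


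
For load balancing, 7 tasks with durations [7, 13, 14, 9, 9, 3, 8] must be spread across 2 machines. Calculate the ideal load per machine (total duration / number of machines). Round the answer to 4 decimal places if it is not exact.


Total processing time = 7 + 13 + 14 + 9 + 9 + 3 + 8 = 63
Number of machines = 2
Ideal balanced load = 63 / 2 = 31.5

31.5


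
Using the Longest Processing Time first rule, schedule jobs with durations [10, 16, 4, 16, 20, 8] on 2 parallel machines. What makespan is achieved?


Sort jobs in decreasing order (LPT): [20, 16, 16, 10, 8, 4]
Assign each job to the least loaded machine:
  Machine 1: jobs [20, 10, 8], load = 38
  Machine 2: jobs [16, 16, 4], load = 36
Makespan = max load = 38

38
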